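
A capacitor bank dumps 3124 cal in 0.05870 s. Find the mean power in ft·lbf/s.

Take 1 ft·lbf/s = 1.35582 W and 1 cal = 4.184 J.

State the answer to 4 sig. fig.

3124 cal × 4.184 = 13070.8 J
P = E / t = 13070.8 J / 0.0587 s = 222671 W
222671 W ÷ (1.35582 W/ft·lbf/s) = 164233 ft·lbf/s

1.642×10⁵ ft·lbf/s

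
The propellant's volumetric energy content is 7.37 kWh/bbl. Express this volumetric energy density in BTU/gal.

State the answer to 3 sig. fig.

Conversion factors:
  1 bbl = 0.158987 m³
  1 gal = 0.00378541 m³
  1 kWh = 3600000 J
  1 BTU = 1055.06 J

7.37 kWh/bbl × 3600000 J/kWh ÷ 0.158987 m³/bbl = 1.66882×10⁸ J/m³
1.66882×10⁸ J/m³ ÷ 1055.06 J/BTU × 0.00378541 m³/gal = 598.75 BTU/gal

599 BTU/gal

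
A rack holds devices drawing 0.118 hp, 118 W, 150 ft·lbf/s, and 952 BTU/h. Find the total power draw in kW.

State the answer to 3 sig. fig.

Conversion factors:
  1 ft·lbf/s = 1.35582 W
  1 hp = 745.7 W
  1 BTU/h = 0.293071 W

0.688 kW

0.118 hp × 745.7 = 87.9926 W
118 W (already W)
150 ft·lbf/s × 1.35582 = 203.373 W
952 BTU/h × 0.293071 = 279.004 W
Total: 87.9926 + 118 + 203.373 + 279.004 = 688.37 W
In kW: 688.37 / 1000 = 0.68837 kW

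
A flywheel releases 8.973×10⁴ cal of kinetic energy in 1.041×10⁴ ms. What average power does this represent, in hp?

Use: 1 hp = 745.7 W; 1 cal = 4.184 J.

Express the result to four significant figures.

8.973×10⁴ cal × 4.184 → 375430 J
1.041×10⁴ ms × 0.001 → 10.41 s
P = E / t = 375430 J / 10.41 s = 36064.4 W
36064.4 W ÷ (745.7 W/hp) = 48.3631 hp

48.36 hp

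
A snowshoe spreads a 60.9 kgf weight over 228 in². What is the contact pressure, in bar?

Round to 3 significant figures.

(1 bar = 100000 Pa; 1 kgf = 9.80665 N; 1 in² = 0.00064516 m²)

0.0406 bar

60.9 kgf × 9.80665 = 597.225 N
228 in² × 0.00064516 = 0.147096 m²
P = F / A = 597.225 N / 0.147096 m² = 4060.1 Pa
4060.1 Pa ÷ (100000 Pa/bar) = 0.040601 bar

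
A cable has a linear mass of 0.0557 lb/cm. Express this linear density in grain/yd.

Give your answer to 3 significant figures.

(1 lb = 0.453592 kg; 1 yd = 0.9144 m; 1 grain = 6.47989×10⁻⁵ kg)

3.57×10⁴ grain/yd

0.0557 lb/cm × 0.453592 kg/lb ÷ 0.01 m/cm = 2.52651 kg/m
2.52651 kg/m ÷ 6.47989×10⁻⁵ kg/grain × 0.9144 m/yd = 35652.5 grain/yd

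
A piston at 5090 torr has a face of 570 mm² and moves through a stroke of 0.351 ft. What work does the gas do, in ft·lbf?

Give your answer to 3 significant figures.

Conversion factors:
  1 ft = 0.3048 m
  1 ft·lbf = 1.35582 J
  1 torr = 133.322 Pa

5090 torr → 678609 Pa
570 mm² → 5.7×10⁻⁴ m²
F = P × A = 678609 × 5.7×10⁻⁴ = 386.807 N
0.351 ft → 0.106985 m
W = F × d = 386.807 × 0.106985 = 41.3825 J
In ft·lbf: 41.3825 / 1.35582 = 30.5221 ft·lbf

30.5 ft·lbf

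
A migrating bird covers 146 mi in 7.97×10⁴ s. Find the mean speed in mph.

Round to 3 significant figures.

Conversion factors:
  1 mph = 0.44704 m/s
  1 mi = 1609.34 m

6.59 mph

146 mi × 1609.34 = 234964 m
v = d / t = 234964 m / 79700 s = 2.94811 m/s
2.94811 m/s ÷ (0.44704 m/s/mph) = 6.59473 mph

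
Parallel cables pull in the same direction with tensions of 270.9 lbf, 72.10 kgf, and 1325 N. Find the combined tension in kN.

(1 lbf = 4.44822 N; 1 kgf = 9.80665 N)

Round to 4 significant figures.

270.9 lbf × 4.44822 = 1205.02 N
72.10 kgf × 9.80665 = 707.059 N
1325 N (already N)
Sum: 1205.02 + 707.059 + 1325 = 3237.08 N
In kN: 3237.08 / 1000 = 3.23708 kN

3.237 kN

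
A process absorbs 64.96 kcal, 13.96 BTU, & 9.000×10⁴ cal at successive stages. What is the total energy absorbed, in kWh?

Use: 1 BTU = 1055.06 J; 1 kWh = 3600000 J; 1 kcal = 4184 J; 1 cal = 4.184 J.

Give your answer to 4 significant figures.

64.96 kcal × 4184 = 271793 J
13.96 BTU × 1055.06 = 14728.6 J
9.000×10⁴ cal × 4.184 = 376560 J
Total: 271793 + 14728.6 + 376560 = 663082 J
In kWh: 663082 / 3600000 = 0.184189 kWh

0.1842 kWh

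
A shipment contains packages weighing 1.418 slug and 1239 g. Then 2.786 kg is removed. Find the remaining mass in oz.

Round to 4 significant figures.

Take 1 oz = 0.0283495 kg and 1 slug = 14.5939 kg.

675.4 oz

1.418 slug × 14.5939 = 20.6942 kg
1239 g × 0.001 = 1.239 kg
2.786 kg (already kg)
Sum: 20.6942 + 1.239 − 2.786 = 19.1472 kg
In oz: 19.1472 / 0.0283495 = 675.398 oz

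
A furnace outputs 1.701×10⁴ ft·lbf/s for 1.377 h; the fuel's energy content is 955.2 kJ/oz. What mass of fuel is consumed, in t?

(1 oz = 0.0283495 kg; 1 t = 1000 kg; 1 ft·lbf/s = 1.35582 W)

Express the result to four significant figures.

1.701×10⁴ ft·lbf/s → 23062.5 W
1.377 h → 4957.2 s
E = P × t = 23062.5 × 4957.2 = 1.14325×10⁸ J
955.2 kJ/oz → 3.36937×10⁷ J/kg
m = E / e_s = 1.14325×10⁸ / 3.36937×10⁷ = 3.39307 kg
In t: 3.39307 / 1000 = 0.00339307 t

0.003393 t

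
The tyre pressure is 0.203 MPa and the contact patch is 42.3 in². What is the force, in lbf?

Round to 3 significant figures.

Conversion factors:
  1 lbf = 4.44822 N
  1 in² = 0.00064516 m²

1250 lbf

0.203 MPa × 1000000 → 203000 Pa
42.3 in² × 0.00064516 → 0.0272903 m²
F = P × A = 203000 Pa × 0.0272903 m² = 5539.93 N
5539.93 N ÷ (4.44822 N/lbf) = 1245.43 lbf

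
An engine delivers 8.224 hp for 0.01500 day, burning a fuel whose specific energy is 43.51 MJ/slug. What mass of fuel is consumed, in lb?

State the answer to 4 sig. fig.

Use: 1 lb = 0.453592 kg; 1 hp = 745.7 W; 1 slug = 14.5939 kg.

8.224 hp → 6132.64 W
0.01500 day → 1296 s
E = P × t = 6132.64 × 1296 = 7.9479×10⁶ J
43.51 MJ/slug → 2.98138×10⁶ J/kg
m = E / e_s = 7.9479×10⁶ / 2.98138×10⁶ = 2.66585 kg
In lb: 2.66585 / 0.453592 = 5.8772 lb

5.877 lb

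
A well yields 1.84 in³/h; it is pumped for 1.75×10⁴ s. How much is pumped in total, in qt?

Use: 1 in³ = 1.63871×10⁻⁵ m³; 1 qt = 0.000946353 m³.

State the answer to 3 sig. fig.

1.84 in³/h → 8.37563×10⁻⁹ m³/s
V = Q × t = 8.37563×10⁻⁹ × 17500 = 1.46574×10⁻⁴ m³
In qt: 1.46574×10⁻⁴ / 0.000946353 = 0.154883 qt

0.155 qt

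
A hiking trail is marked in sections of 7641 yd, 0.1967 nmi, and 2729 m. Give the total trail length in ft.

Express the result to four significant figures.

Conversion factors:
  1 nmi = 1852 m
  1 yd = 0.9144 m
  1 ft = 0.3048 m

3.307×10⁴ ft

7641 yd × 0.9144 = 6986.93 m
0.1967 nmi × 1852 = 364.288 m
2729 m (already m)
Combined: 6986.93 + 364.288 + 2729 = 10080.2 m
In ft: 10080.2 / 0.3048 = 33071.5 ft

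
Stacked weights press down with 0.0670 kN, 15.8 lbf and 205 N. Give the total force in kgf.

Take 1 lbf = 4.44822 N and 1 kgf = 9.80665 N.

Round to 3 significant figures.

0.0670 kN × 1000 → 67 N
15.8 lbf × 4.44822 → 70.2819 N
205 N (already N)
Sum: 67 + 70.2819 + 205 = 342.282 N
In kgf: 342.282 / 9.80665 = 34.9031 kgf

34.9 kgf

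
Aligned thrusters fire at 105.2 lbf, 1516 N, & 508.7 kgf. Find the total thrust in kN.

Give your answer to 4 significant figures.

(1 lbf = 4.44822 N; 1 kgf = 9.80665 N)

105.2 lbf × 4.44822 = 467.953 N
1516 N (already N)
508.7 kgf × 9.80665 = 4988.64 N
Total: 467.953 + 1516 + 4988.64 = 6972.59 N
In kN: 6972.59 / 1000 = 6.97259 kN

6.973 kN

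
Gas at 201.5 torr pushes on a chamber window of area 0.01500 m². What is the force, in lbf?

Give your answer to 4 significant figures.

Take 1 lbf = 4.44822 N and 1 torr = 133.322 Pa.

90.59 lbf

201.5 torr × 133.322 → 26864.4 Pa
F = P × A = 26864.4 Pa × 0.015 m² = 402.966 N
402.966 N ÷ (4.44822 N/lbf) = 90.5904 lbf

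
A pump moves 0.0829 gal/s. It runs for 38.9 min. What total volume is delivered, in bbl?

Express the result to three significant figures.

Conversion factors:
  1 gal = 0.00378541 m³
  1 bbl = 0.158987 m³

0.0829 gal/s → 3.1381×10⁻⁴ m³/s
38.9 min → 2334 s
V = Q × t = 3.1381×10⁻⁴ × 2334 = 0.732433 m³
In bbl: 0.732433 / 0.158987 = 4.60687 bbl

4.61 bbl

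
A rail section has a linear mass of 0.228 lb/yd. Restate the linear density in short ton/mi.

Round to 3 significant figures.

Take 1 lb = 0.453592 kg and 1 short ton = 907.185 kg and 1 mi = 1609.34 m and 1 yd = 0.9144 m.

0.228 lb/yd × 0.453592 kg/lb ÷ 0.9144 m/yd = 0.1131 kg/m
0.1131 kg/m ÷ 907.185 kg/short ton × 1609.34 m/mi = 0.200639 short ton/mi

0.201 short ton/mi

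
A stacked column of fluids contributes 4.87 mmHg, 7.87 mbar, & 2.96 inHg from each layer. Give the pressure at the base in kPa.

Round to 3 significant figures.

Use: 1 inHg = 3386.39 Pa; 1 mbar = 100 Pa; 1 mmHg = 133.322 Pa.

11.5 kPa

4.87 mmHg × 133.322 = 649.278 Pa
7.87 mbar × 100 = 787 Pa
2.96 inHg × 3386.39 = 10023.7 Pa
Combined: 649.278 + 787 + 10023.7 = 11460 Pa
In kPa: 11460 / 1000 = 11.46 kPa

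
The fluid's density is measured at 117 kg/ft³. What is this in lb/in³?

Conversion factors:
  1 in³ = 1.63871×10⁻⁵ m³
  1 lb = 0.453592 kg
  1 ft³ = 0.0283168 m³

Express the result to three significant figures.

0.149 lb/in³

117 kg/ft³ ÷ 0.0283168 m³/ft³ = 4131.82 kg/m³
4131.82 kg/m³ ÷ 0.453592 kg/lb × 1.63871×10⁻⁵ m³/in³ = 0.149272 lb/in³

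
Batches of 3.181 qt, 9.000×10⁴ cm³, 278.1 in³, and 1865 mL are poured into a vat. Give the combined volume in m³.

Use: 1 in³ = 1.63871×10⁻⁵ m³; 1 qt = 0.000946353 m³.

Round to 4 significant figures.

0.09943 m³

3.181 qt × 0.000946353 = 0.00301035 m³
9.000×10⁴ cm³ × 10⁻⁶ = 0.09 m³
278.1 in³ × 1.63871×10⁻⁵ = 0.00455725 m³
1865 mL × 10⁻⁶ = 0.001865 m³
Total: 0.00301035 + 0.09 + 0.00455725 + 0.001865 = 0.0994326 m³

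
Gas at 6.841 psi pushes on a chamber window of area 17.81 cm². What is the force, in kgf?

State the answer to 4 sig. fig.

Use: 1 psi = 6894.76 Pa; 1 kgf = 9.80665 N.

6.841 psi × 6894.76 → 47167.1 Pa
17.81 cm² × 0.0001 → 0.001781 m²
F = P × A = 47167.1 Pa × 0.001781 m² = 84.0046 N
84.0046 N ÷ (9.80665 N/kgf) = 8.56609 kgf

8.566 kgf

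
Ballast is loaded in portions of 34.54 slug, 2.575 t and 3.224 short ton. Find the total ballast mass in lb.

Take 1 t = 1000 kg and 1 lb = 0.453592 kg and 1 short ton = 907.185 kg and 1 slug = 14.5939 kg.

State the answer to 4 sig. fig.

1.324×10⁴ lb

34.54 slug × 14.5939 = 504.073 kg
2.575 t × 1000 = 2575 kg
3.224 short ton × 907.185 = 2924.76 kg
Combined: 504.073 + 2575 + 2924.76 = 6003.83 kg
In lb: 6003.83 / 0.453592 = 13236.2 lb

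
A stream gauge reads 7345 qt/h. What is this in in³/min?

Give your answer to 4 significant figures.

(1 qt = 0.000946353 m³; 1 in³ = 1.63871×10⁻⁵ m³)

7345 qt/h × 0.000946353 m³/qt ÷ 3600 s/h = 0.00193082 m³/s
0.00193082 m³/s ÷ 1.63871×10⁻⁵ m³/in³ × 60 s/min = 7069.54 in³/min

7070 in³/min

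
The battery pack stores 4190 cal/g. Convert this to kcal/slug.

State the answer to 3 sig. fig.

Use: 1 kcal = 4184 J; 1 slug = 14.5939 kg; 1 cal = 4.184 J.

6.11×10⁴ kcal/slug

4190 cal/g × 4.184 J/cal ÷ 0.001 kg/g = 1.7531×10⁷ J/kg
1.7531×10⁷ J/kg ÷ 4184 J/kcal × 14.5939 kg/slug = 61148.6 kcal/slug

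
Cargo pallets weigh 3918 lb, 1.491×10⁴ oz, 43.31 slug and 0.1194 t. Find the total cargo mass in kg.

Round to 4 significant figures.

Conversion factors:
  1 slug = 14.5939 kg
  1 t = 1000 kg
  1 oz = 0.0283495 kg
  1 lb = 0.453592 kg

3918 lb × 0.453592 = 1777.17 kg
1.491×10⁴ oz × 0.0283495 = 422.691 kg
43.31 slug × 14.5939 = 632.062 kg
0.1194 t × 1000 = 119.4 kg
Sum: 1777.17 + 422.691 + 632.062 + 119.4 = 2951.32 kg

2951 kg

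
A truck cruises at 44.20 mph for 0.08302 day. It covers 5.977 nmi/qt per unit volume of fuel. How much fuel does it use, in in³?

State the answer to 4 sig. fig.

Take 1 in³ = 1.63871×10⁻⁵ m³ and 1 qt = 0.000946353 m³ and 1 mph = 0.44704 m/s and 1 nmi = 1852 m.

44.20 mph → 19.7592 m/s
0.08302 day → 7172.93 s
d = v × t = 19.7592 × 7172.93 = 141731 m
5.977 nmi/qt → 1.16969×10⁷ m/m³
V = d / (distance per unit fuel) = 141731 / 1.16969×10⁷ = 0.012117 m³
In in³: 0.012117 / 1.63871×10⁻⁵ = 739.423 in³

739.4 in³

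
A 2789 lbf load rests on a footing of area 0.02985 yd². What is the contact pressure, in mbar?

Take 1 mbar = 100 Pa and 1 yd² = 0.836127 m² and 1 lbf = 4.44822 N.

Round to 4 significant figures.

2789 lbf × 4.44822 → 12406.1 N
0.02985 yd² × 0.836127 → 0.0249584 m²
P = F / A = 12406.1 N / 0.0249584 m² = 497071 Pa
497071 Pa ÷ (100 Pa/mbar) = 4970.71 mbar

4971 mbar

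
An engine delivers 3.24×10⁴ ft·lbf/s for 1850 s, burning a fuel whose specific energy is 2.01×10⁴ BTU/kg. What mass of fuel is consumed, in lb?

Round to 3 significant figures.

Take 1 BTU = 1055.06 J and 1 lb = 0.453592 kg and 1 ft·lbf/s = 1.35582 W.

8.45 lb

3.24×10⁴ ft·lbf/s → 43928.6 W
E = P × t = 43928.6 × 1850 = 8.12679×10⁷ J
2.01×10⁴ BTU/kg → 2.12067×10⁷ J/kg
m = E / e_s = 8.12679×10⁷ / 2.12067×10⁷ = 3.83218 kg
In lb: 3.83218 / 0.453592 = 8.44852 lb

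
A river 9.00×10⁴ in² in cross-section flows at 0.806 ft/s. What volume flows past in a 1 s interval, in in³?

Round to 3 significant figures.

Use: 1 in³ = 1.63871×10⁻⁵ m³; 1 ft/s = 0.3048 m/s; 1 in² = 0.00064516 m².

0.806 ft/s × 0.3048 → 0.245669 m/s
9.00×10⁴ in² × 0.00064516 → 58.0644 m²
V = v × A × t = 0.245669 m/s × 58.0644 m² × 1 s = 14.2646 m³
14.2646 m³ ÷ (1.63871×10⁻⁵ m³/in³) = 870477 in³

8.70×10⁵ in³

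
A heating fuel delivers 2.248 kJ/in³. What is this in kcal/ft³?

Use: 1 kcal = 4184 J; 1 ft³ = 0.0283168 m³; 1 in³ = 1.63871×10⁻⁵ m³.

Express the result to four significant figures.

2.248 kJ/in³ × 1000 J/kJ ÷ 1.63871×10⁻⁵ m³/in³ = 1.37181×10⁸ J/m³
1.37181×10⁸ J/m³ ÷ 4184 J/kcal × 0.0283168 m³/ft³ = 928.424 kcal/ft³

928.4 kcal/ft³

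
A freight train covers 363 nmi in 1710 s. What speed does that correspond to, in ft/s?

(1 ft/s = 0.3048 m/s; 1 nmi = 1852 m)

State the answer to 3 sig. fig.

363 nmi × 1852 → 672276 m
v = d / t = 672276 m / 1710 s = 393.144 m/s
393.144 m/s ÷ (0.3048 m/s/ft/s) = 1289.84 ft/s

1290 ft/s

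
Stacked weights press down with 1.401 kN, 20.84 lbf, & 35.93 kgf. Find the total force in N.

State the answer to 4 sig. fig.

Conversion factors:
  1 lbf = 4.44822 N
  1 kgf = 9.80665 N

1846 N

1.401 kN × 1000 = 1401 N
20.84 lbf × 4.44822 = 92.7009 N
35.93 kgf × 9.80665 = 352.353 N
Total: 1401 + 92.7009 + 352.353 = 1846.05 N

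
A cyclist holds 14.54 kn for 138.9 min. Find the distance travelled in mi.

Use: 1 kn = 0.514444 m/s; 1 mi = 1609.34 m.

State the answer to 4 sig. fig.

38.74 mi

14.54 kn × 0.514444 → 7.48002 m/s
138.9 min × 60 → 8334 s
d = v × t = 7.48002 m/s × 8334 s = 62338.5 m
62338.5 m ÷ (1609.34 m/mi) = 38.7354 mi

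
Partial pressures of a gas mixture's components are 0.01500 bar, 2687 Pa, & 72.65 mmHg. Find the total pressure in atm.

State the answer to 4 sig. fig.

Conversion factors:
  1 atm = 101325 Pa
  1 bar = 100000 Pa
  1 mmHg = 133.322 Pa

0.1369 atm

0.01500 bar × 100000 = 1500 Pa
2687 Pa (already Pa)
72.65 mmHg × 133.322 = 9685.84 Pa
Total: 1500 + 2687 + 9685.84 = 13872.8 Pa
In atm: 13872.8 / 101325 = 0.136914 atm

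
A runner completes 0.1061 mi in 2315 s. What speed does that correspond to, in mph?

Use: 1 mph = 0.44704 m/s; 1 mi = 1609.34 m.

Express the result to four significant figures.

0.1061 mi × 1609.34 → 170.751 m
v = d / t = 170.751 m / 2315 s = 0.0737585 m/s
0.0737585 m/s ÷ (0.44704 m/s/mph) = 0.164993 mph

0.1650 mph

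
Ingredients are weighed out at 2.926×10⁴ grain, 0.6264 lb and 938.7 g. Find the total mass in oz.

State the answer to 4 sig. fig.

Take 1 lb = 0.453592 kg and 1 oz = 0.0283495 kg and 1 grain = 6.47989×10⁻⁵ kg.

2.926×10⁴ grain × 6.47989×10⁻⁵ = 1.89602 kg
0.6264 lb × 0.453592 = 0.28413 kg
938.7 g × 0.001 = 0.9387 kg
Sum: 1.89602 + 0.28413 + 0.9387 = 3.11885 kg
In oz: 3.11885 / 0.0283495 = 110.014 oz

110.0 oz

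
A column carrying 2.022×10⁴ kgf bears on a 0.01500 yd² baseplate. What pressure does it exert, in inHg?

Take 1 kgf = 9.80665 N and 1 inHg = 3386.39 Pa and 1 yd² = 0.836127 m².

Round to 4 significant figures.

2.022×10⁴ kgf × 9.80665 → 198290 N
0.01500 yd² × 0.836127 → 0.0125419 m²
P = F / A = 198290 N / 0.0125419 m² = 1.58102×10⁷ Pa
1.58102×10⁷ Pa ÷ (3386.39 Pa/inHg) = 4668.75 inHg

4669 inHg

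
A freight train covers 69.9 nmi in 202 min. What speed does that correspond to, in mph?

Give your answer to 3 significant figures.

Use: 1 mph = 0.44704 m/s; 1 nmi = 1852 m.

69.9 nmi × 1852 = 129455 m
202 min × 60 = 12120 s
v = d / t = 129455 m / 12120 s = 10.6811 m/s
10.6811 m/s ÷ (0.44704 m/s/mph) = 23.8929 mph

23.9 mph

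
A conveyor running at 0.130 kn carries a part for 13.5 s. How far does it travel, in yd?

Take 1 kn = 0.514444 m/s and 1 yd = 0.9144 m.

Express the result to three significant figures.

0.130 kn × 0.514444 → 0.0668777 m/s
d = v × t = 0.0668777 m/s × 13.5 s = 0.902849 m
0.902849 m ÷ (0.9144 m/yd) = 0.987368 yd

0.987 yd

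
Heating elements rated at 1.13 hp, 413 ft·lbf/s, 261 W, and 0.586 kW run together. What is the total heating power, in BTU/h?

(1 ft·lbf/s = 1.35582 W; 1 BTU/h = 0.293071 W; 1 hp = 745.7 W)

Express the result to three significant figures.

7680 BTU/h

1.13 hp × 745.7 = 842.641 W
413 ft·lbf/s × 1.35582 = 559.954 W
261 W (already W)
0.586 kW × 1000 = 586 W
Sum: 842.641 + 559.954 + 261 + 586 = 2249.59 W
In BTU/h: 2249.59 / 0.293071 = 7675.92 BTU/h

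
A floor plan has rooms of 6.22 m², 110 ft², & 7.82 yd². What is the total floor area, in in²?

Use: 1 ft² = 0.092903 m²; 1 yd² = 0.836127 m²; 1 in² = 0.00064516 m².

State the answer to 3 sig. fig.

6.22 m² (already m²)
110 ft² × 0.092903 → 10.2193 m²
7.82 yd² × 0.836127 → 6.53851 m²
Combined: 6.22 + 10.2193 + 6.53851 = 22.9778 m²
In in²: 22.9778 / 0.00064516 = 35615.7 in²

3.56×10⁴ in²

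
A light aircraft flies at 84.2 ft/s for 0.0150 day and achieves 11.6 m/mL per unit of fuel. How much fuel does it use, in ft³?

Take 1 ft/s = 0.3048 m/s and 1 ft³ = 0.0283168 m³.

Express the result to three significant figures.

84.2 ft/s → 25.6642 m/s
0.0150 day → 1296 s
d = v × t = 25.6642 × 1296 = 33260.8 m
11.6 m/mL → 1.16×10⁷ m/m³
V = d / (distance per unit fuel) = 33260.8 / 1.16×10⁷ = 0.00286731 m³
In ft³: 0.00286731 / 0.0283168 = 0.101258 ft³

0.101 ft³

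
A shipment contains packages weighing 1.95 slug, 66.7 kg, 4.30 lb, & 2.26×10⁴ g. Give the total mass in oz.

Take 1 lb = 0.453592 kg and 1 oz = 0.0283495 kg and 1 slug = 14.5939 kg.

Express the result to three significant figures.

1.95 slug × 14.5939 → 28.4581 kg
66.7 kg (already kg)
4.30 lb × 0.453592 → 1.95045 kg
2.26×10⁴ g × 0.001 → 22.6 kg
Sum: 28.4581 + 66.7 + 1.95045 + 22.6 = 119.709 kg
In oz: 119.709 / 0.0283495 = 4222.61 oz

4220 oz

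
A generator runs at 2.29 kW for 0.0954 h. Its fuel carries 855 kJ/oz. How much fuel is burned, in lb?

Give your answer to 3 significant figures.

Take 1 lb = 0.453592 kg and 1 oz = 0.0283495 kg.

0.0575 lb

2.29 kW → 2290 W
0.0954 h → 343.44 s
E = P × t = 2290 × 343.44 = 786478 J
855 kJ/oz → 3.01593×10⁷ J/kg
m = E / e_s = 786478 / 3.01593×10⁷ = 0.0260775 kg
In lb: 0.0260775 / 0.453592 = 0.0574911 lb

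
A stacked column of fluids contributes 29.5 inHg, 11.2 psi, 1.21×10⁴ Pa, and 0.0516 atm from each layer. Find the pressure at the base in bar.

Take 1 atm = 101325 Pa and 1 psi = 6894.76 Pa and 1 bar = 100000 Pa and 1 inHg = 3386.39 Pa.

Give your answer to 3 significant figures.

1.94 bar

29.5 inHg × 3386.39 = 99898.5 Pa
11.2 psi × 6894.76 = 77221.3 Pa
1.21×10⁴ Pa (already Pa)
0.0516 atm × 101325 = 5228.37 Pa
Total: 99898.5 + 77221.3 + 12100 + 5228.37 = 194448 Pa
In bar: 194448 / 100000 = 1.94448 bar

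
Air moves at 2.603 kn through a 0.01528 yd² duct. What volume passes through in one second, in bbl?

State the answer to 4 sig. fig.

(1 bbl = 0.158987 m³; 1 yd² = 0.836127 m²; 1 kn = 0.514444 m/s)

0.1076 bbl

2.603 kn × 0.514444 → 1.3391 m/s
0.01528 yd² × 0.836127 → 0.012776 m²
V = v × A × t = 1.3391 m/s × 0.012776 m² × 1 s = 0.0171083 m³
0.0171083 m³ ÷ (0.158987 m³/bbl) = 0.107608 bbl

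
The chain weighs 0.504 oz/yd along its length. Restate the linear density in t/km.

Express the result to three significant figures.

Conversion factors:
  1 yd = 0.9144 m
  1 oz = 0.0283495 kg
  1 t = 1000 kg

0.504 oz/yd × 0.0283495 kg/oz ÷ 0.9144 m/yd = 0.0156257 kg/m
0.0156257 kg/m ÷ 1000 kg/t × 1000 m/km = 0.0156257 t/km

0.0156 t/km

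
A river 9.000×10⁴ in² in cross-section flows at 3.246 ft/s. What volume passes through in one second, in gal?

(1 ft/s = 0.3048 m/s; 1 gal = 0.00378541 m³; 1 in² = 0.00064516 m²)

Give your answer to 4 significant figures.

3.246 ft/s × 0.3048 → 0.989381 m/s
9.000×10⁴ in² × 0.00064516 → 58.0644 m²
V = v × A × t = 0.989381 m/s × 58.0644 m² × 1 s = 57.4478 m³
57.4478 m³ ÷ (0.00378541 m³/gal) = 15176.1 gal

1.518×10⁴ gal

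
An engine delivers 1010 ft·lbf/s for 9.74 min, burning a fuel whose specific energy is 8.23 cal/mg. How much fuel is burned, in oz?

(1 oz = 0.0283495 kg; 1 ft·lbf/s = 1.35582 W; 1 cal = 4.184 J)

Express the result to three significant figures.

0.820 oz

1010 ft·lbf/s → 1369.38 W
9.74 min → 584.4 s
E = P × t = 1369.38 × 584.4 = 800266 J
8.23 cal/mg → 3.44343×10⁷ J/kg
m = E / e_s = 800266 / 3.44343×10⁷ = 0.0232404 kg
In oz: 0.0232404 / 0.0283495 = 0.819782 oz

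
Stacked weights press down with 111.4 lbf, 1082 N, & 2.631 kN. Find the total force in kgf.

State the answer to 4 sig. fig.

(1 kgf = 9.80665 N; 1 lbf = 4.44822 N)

429.2 kgf

111.4 lbf × 4.44822 = 495.532 N
1082 N (already N)
2.631 kN × 1000 = 2631 N
Sum: 495.532 + 1082 + 2631 = 4208.53 N
In kgf: 4208.53 / 9.80665 = 429.151 kgf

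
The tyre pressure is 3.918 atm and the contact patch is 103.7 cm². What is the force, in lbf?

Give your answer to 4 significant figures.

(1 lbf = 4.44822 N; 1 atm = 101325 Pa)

3.918 atm × 101325 → 396991 Pa
103.7 cm² × 0.0001 → 0.01037 m²
F = P × A = 396991 Pa × 0.01037 m² = 4116.8 N
4116.8 N ÷ (4.44822 N/lbf) = 925.494 lbf

925.5 lbf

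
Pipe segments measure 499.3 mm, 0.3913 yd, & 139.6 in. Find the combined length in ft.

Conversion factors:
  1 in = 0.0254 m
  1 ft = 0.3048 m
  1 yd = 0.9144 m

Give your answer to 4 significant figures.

499.3 mm × 0.001 → 0.4993 m
0.3913 yd × 0.9144 → 0.357805 m
139.6 in × 0.0254 → 3.54584 m
Combined: 0.4993 + 0.357805 + 3.54584 = 4.40294 m
In ft: 4.40294 / 0.3048 = 14.4453 ft

14.45 ft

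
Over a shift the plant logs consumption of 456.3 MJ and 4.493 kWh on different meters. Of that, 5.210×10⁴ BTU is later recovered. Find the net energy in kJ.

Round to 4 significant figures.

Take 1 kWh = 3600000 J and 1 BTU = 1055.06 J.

4.175×10⁵ kJ

456.3 MJ × 1000000 = 4.563×10⁸ J
4.493 kWh × 3600000 = 1.61748×10⁷ J
5.210×10⁴ BTU × 1055.06 = 5.49686×10⁷ J
Result: 4.563×10⁸ + 1.61748×10⁷ − 5.49686×10⁷ = 4.17506×10⁸ J
In kJ: 4.17506×10⁸ / 1000 = 417506 kJ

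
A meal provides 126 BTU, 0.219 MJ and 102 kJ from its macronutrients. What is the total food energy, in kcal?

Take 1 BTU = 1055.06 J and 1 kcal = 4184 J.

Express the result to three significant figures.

126 BTU × 1055.06 = 132938 J
0.219 MJ × 1000000 = 219000 J
102 kJ × 1000 = 102000 J
Combined: 132938 + 219000 + 102000 = 453938 J
In kcal: 453938 / 4184 = 108.494 kcal

108 kcal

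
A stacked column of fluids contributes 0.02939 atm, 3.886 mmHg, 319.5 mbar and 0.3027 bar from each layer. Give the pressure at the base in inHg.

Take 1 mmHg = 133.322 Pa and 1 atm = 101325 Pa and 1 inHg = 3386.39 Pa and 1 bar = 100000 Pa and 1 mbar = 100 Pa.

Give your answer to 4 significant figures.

19.41 inHg

0.02939 atm × 101325 = 2977.94 Pa
3.886 mmHg × 133.322 = 518.089 Pa
319.5 mbar × 100 = 31950 Pa
0.3027 bar × 100000 = 30270 Pa
Total: 2977.94 + 518.089 + 31950 + 30270 = 65716 Pa
In inHg: 65716 / 3386.39 = 19.4059 inHg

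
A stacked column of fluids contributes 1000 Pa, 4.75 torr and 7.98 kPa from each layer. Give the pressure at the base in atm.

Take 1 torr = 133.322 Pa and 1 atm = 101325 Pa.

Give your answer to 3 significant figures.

0.0949 atm

1000 Pa (already Pa)
4.75 torr × 133.322 = 633.28 Pa
7.98 kPa × 1000 = 7980 Pa
Sum: 1000 + 633.28 + 7980 = 9613.28 Pa
In atm: 9613.28 / 101325 = 0.0948757 atm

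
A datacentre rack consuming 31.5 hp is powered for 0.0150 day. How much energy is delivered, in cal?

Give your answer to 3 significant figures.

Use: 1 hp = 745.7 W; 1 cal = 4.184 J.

31.5 hp × 745.7 → 23489.6 W
0.0150 day × 86400 → 1296 s
E = P × t = 23489.6 W × 1296 s = 3.04425×10⁷ J
3.04425×10⁷ J ÷ (4.184 J/cal) = 7.27593×10⁶ cal

7.28×10⁶ cal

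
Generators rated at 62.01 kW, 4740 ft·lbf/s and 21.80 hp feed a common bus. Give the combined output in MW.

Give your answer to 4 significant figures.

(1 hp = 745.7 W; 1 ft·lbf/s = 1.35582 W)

0.08469 MW

62.01 kW × 1000 = 62010 W
4740 ft·lbf/s × 1.35582 = 6426.59 W
21.80 hp × 745.7 = 16256.3 W
Sum: 62010 + 6426.59 + 16256.3 = 84692.9 W
In MW: 84692.9 / 1000000 = 0.0846929 MW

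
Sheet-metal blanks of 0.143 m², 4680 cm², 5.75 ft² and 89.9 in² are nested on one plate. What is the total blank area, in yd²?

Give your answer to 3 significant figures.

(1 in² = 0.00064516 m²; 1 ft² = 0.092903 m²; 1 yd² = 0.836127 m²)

0.143 m² (already m²)
4680 cm² × 0.0001 = 0.468 m²
5.75 ft² × 0.092903 = 0.534192 m²
89.9 in² × 0.00064516 = 0.0579999 m²
Sum: 0.143 + 0.468 + 0.534192 + 0.0579999 = 1.20319 m²
In yd²: 1.20319 / 0.836127 = 1.439 yd²

1.44 yd²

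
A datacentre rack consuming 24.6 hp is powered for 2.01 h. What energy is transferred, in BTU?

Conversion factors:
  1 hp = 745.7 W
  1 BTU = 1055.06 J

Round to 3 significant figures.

24.6 hp × 745.7 = 18344.2 W
2.01 h × 3600 = 7236 s
E = P × t = 18344.2 W × 7236 s = 1.32739×10⁸ J
1.32739×10⁸ J ÷ (1055.06 J/BTU) = 125812 BTU

1.26×10⁵ BTU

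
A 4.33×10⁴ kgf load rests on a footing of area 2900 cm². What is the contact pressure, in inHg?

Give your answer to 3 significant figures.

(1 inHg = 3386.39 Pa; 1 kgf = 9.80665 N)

432 inHg

4.33×10⁴ kgf × 9.80665 → 424628 N
2900 cm² × 0.0001 → 0.29 m²
P = F / A = 424628 N / 0.29 m² = 1.46423×10⁶ Pa
1.46423×10⁶ Pa ÷ (3386.39 Pa/inHg) = 432.387 inHg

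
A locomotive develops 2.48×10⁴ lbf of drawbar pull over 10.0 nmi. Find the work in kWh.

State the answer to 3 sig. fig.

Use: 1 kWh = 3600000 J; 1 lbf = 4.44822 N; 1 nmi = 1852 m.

2.48×10⁴ lbf × 4.44822 = 110316 N
10.0 nmi × 1852 = 18520 m
W = F × d = 110316 N × 18520 m = 2.04305×10⁹ J
2.04305×10⁹ J ÷ (3600000 J/kWh) = 567.514 kWh

568 kWh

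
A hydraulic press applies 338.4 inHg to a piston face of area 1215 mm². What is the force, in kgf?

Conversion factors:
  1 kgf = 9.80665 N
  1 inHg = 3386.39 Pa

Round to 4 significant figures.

142.0 kgf

338.4 inHg × 3386.39 → 1.14595×10⁶ Pa
1215 mm² × 10⁻⁶ → 0.001215 m²
F = P × A = 1.14595×10⁶ Pa × 0.001215 m² = 1392.33 N
1392.33 N ÷ (9.80665 N/kgf) = 141.978 kgf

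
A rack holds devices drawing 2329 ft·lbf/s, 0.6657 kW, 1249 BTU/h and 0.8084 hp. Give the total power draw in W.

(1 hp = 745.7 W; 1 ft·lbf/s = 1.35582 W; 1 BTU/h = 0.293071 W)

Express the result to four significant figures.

2329 ft·lbf/s × 1.35582 = 3157.7 W
0.6657 kW × 1000 = 665.7 W
1249 BTU/h × 0.293071 = 366.046 W
0.8084 hp × 745.7 = 602.824 W
Total: 3157.7 + 665.7 + 366.046 + 602.824 = 4792.27 W

4792 W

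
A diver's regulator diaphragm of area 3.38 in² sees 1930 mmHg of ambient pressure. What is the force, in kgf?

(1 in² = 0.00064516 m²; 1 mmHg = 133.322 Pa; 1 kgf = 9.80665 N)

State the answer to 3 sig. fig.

1930 mmHg × 133.322 = 257311 Pa
3.38 in² × 0.00064516 = 0.00218064 m²
F = P × A = 257311 Pa × 0.00218064 m² = 561.103 N
561.103 N ÷ (9.80665 N/kgf) = 57.2166 kgf

57.2 kgf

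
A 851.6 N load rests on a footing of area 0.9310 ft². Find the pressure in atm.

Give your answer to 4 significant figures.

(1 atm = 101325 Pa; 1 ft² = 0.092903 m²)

0.09717 atm

0.9310 ft² × 0.092903 → 0.0864927 m²
P = F / A = 851.6 N / 0.0864927 m² = 9845.92 Pa
9845.92 Pa ÷ (101325 Pa/atm) = 0.0971717 atm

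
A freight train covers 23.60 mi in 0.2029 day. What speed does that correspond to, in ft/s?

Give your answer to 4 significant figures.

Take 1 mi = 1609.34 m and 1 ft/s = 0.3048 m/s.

23.60 mi × 1609.34 → 37980.4 m
0.2029 day × 86400 → 17530.6 s
v = d / t = 37980.4 m / 17530.6 s = 2.16652 m/s
2.16652 m/s ÷ (0.3048 m/s/ft/s) = 7.10801 ft/s

7.108 ft/s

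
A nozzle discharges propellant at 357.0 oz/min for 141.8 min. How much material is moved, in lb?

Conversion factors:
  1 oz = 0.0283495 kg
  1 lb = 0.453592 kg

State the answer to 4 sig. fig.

357.0 oz/min → 0.16868 kg/s
141.8 min → 8508 s
m = ṁ × t = 0.16868 × 8508 = 1435.13 kg
In lb: 1435.13 / 0.453592 = 3163.92 lb

3164 lb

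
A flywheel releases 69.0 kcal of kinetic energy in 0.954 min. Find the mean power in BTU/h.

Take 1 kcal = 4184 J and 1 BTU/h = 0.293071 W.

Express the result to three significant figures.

69.0 kcal × 4184 = 288696 J
0.954 min × 60 = 57.24 s
P = E / t = 288696 J / 57.24 s = 5043.61 W
5043.61 W ÷ (0.293071 W/BTU/h) = 17209.5 BTU/h

1.72×10⁴ BTU/h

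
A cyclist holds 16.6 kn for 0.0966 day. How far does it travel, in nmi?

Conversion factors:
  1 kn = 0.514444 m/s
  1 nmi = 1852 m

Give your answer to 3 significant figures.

16.6 kn × 0.514444 = 8.53977 m/s
0.0966 day × 86400 = 8346.24 s
d = v × t = 8.53977 m/s × 8346.24 s = 71275 m
71275 m ÷ (1852 m/nmi) = 38.4854 nmi

38.5 nmi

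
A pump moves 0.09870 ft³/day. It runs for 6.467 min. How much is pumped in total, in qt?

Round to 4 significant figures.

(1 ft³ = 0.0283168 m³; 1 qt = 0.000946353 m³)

0.09870 ft³/day → 3.2348×10⁻⁸ m³/s
6.467 min → 388.02 s
V = Q × t = 3.2348×10⁻⁸ × 388.02 = 1.25517×10⁻⁵ m³
In qt: 1.25517×10⁻⁵ / 0.000946353 = 0.0132632 qt

0.01326 qt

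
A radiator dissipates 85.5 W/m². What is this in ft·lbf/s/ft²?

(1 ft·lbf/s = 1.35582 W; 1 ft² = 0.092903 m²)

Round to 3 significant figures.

5.86 ft·lbf/s/ft²

85.5 W/m² is already 85.5 W/m²
85.5 W/m² ÷ 1.35582 W/ft·lbf/s × 0.092903 m²/ft² = 5.8586 ft·lbf/s/ft²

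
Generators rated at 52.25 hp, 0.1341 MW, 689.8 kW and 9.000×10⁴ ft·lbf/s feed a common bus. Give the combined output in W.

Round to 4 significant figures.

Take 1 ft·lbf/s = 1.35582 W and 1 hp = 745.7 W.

52.25 hp × 745.7 = 38962.8 W
0.1341 MW × 1000000 = 134100 W
689.8 kW × 1000 = 689800 W
9.000×10⁴ ft·lbf/s × 1.35582 = 122024 W
Combined: 38962.8 + 134100 + 689800 + 122024 = 984887 W

9.849×10⁵ W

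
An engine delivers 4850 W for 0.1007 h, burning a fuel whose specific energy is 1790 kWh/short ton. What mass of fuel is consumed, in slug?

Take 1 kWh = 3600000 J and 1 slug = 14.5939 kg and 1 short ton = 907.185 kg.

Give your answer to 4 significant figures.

0.1007 h → 362.52 s
E = P × t = 4850 × 362.52 = 1.75822×10⁶ J
1790 kWh/short ton → 7.10329×10⁶ J/kg
m = E / e_s = 1.75822×10⁶ / 7.10329×10⁶ = 0.247522 kg
In slug: 0.247522 / 14.5939 = 0.0169606 slug

0.01696 slug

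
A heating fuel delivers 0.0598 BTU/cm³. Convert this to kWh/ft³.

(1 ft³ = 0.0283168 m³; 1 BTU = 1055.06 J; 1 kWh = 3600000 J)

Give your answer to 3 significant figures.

0.496 kWh/ft³

0.0598 BTU/cm³ × 1055.06 J/BTU ÷ 10⁻⁶ m³/cm³ = 6.30926×10⁷ J/m³
6.30926×10⁷ J/m³ ÷ 3600000 J/kWh × 0.0283168 m³/ft³ = 0.496272 kWh/ft³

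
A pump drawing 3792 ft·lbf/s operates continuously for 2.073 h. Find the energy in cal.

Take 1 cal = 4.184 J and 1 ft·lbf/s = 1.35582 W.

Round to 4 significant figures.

9.170×10⁶ cal

3792 ft·lbf/s × 1.35582 = 5141.27 W
2.073 h × 3600 = 7462.8 s
E = P × t = 5141.27 W × 7462.8 s = 3.83683×10⁷ J
3.83683×10⁷ J ÷ (4.184 J/cal) = 9.17024×10⁶ cal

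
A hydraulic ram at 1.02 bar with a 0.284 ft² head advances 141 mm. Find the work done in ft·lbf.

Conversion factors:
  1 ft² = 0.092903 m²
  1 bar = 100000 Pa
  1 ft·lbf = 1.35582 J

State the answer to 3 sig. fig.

1.02 bar → 102000 Pa
0.284 ft² → 0.0263845 m²
F = P × A = 102000 × 0.0263845 = 2691.22 N
141 mm → 0.141 m
W = F × d = 2691.22 × 0.141 = 379.462 J
In ft·lbf: 379.462 / 1.35582 = 279.876 ft·lbf

280 ft·lbf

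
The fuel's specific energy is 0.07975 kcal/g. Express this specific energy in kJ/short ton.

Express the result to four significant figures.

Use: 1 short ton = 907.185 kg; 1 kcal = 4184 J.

3.027×10⁵ kJ/short ton

0.07975 kcal/g × 4184 J/kcal ÷ 0.001 kg/g = 333674 J/kg
333674 J/kg ÷ 1000 J/kJ × 907.185 kg/short ton = 302704 kJ/short ton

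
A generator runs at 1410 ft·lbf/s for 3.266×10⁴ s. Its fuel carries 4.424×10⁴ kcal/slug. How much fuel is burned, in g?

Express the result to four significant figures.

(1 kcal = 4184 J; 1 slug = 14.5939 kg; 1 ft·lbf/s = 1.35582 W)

4923 g

1410 ft·lbf/s → 1911.71 W
E = P × t = 1911.71 × 32660 = 6.24364×10⁷ J
4.424×10⁴ kcal/slug → 1.26834×10⁷ J/kg
m = E / e_s = 6.24364×10⁷ / 1.26834×10⁷ = 4.92269 kg
In g: 4.92269 / 0.001 = 4922.69 g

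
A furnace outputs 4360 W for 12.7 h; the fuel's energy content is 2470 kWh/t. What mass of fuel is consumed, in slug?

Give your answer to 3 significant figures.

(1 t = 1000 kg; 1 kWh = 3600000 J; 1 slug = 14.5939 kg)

1.54 slug

12.7 h → 45720 s
E = P × t = 4360 × 45720 = 1.99339×10⁸ J
2470 kWh/t → 8.892×10⁶ J/kg
m = E / e_s = 1.99339×10⁸ / 8.892×10⁶ = 22.4178 kg
In slug: 22.4178 / 14.5939 = 1.53611 slug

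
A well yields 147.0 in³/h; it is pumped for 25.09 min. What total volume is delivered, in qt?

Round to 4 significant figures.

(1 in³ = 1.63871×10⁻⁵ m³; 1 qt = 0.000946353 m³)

1.064 qt

147.0 in³/h → 6.6914×10⁻⁷ m³/s
25.09 min → 1505.4 s
V = Q × t = 6.6914×10⁻⁷ × 1505.4 = 0.00100732 m³
In qt: 0.00100732 / 0.000946353 = 1.06442 qt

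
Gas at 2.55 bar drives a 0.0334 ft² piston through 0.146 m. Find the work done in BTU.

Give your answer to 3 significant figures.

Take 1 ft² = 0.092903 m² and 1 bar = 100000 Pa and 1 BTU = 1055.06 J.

0.109 BTU

2.55 bar → 255000 Pa
0.0334 ft² → 0.00310296 m²
F = P × A = 255000 × 0.00310296 = 791.255 N
W = F × d = 791.255 × 0.146 = 115.523 J
In BTU: 115.523 / 1055.06 = 0.109494 BTU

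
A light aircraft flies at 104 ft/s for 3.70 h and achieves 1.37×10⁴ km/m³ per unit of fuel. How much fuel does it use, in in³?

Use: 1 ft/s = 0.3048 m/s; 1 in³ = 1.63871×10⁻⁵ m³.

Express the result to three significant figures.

104 ft/s → 31.6992 m/s
3.70 h → 13320 s
d = v × t = 31.6992 × 13320 = 422233 m
1.37×10⁴ km/m³ → 1.37×10⁷ m/m³
V = d / (distance per unit fuel) = 422233 / 1.37×10⁷ = 0.0308199 m³
In in³: 0.0308199 / 1.63871×10⁻⁵ = 1880.74 in³

1880 in³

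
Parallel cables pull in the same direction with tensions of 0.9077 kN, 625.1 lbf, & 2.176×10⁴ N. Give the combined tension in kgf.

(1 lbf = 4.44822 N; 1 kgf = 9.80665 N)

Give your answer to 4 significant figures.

2595 kgf

0.9077 kN × 1000 → 907.7 N
625.1 lbf × 4.44822 → 2780.58 N
2.176×10⁴ N (already N)
Combined: 907.7 + 2780.58 + 21760 = 25448.3 N
In kgf: 25448.3 / 9.80665 = 2595 kgf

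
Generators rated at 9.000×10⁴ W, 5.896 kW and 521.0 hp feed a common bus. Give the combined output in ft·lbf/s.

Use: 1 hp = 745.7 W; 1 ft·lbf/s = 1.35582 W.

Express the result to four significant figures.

9.000×10⁴ W (already W)
5.896 kW × 1000 = 5896 W
521.0 hp × 745.7 = 388510 W
Sum: 90000 + 5896 + 388510 = 484406 W
In ft·lbf/s: 484406 / 1.35582 = 357279 ft·lbf/s

3.573×10⁵ ft·lbf/s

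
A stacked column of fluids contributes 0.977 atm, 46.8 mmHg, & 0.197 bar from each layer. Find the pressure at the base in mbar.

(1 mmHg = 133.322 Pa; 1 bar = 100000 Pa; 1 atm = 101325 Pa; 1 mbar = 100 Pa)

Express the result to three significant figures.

0.977 atm × 101325 = 98994.5 Pa
46.8 mmHg × 133.322 = 6239.47 Pa
0.197 bar × 100000 = 19700 Pa
Total: 98994.5 + 6239.47 + 19700 = 124934 Pa
In mbar: 124934 / 100 = 1249.34 mbar

1250 mbar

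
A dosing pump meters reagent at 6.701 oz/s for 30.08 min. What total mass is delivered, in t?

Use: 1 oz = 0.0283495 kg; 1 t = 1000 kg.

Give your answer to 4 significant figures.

6.701 oz/s → 0.18997 kg/s
30.08 min → 1804.8 s
m = ṁ × t = 0.18997 × 1804.8 = 342.858 kg
In t: 342.858 / 1000 = 0.342858 t

0.3429 t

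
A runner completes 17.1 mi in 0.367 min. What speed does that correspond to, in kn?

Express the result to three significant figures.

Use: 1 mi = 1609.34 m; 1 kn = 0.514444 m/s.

17.1 mi × 1609.34 → 27519.7 m
0.367 min × 60 → 22.02 s
v = d / t = 27519.7 m / 22.02 s = 1249.76 m/s
1249.76 m/s ÷ (0.514444 m/s/kn) = 2429.34 kn

2430 kn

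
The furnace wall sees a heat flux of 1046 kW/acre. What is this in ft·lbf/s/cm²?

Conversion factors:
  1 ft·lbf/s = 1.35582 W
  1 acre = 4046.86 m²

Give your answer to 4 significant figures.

0.01906 ft·lbf/s/cm²

1046 kW/acre × 1000 W/kW ÷ 4046.86 m²/acre = 258.472 W/m²
258.472 W/m² ÷ 1.35582 W/ft·lbf/s × 0.0001 m²/cm² = 0.0190639 ft·lbf/s/cm²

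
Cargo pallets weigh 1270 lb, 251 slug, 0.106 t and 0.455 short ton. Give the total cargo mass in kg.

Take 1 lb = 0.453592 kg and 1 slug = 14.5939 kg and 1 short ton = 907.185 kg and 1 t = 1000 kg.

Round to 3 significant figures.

1270 lb × 0.453592 = 576.062 kg
251 slug × 14.5939 = 3663.07 kg
0.106 t × 1000 = 106 kg
0.455 short ton × 907.185 = 412.769 kg
Combined: 576.062 + 3663.07 + 106 + 412.769 = 4757.9 kg

4760 kg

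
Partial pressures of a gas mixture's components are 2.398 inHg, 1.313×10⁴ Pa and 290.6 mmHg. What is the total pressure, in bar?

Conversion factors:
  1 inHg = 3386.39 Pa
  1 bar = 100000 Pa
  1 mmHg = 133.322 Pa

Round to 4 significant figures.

0.5999 bar

2.398 inHg × 3386.39 = 8120.56 Pa
1.313×10⁴ Pa (already Pa)
290.6 mmHg × 133.322 = 38743.4 Pa
Sum: 8120.56 + 13130 + 38743.4 = 59994 Pa
In bar: 59994 / 100000 = 0.59994 bar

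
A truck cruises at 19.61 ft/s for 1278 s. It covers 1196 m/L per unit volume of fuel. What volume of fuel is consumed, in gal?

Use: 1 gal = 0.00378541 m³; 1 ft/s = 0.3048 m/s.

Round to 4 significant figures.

1.687 gal

19.61 ft/s → 5.97713 m/s
d = v × t = 5.97713 × 1278 = 7638.77 m
1196 m/L → 1.196×10⁶ m/m³
V = d / (distance per unit fuel) = 7638.77 / 1.196×10⁶ = 0.00638693 m³
In gal: 0.00638693 / 0.00378541 = 1.68725 gal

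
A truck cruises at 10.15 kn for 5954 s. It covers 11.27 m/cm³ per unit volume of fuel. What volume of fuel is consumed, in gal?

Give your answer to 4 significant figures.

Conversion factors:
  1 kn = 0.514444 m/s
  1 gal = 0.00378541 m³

0.7287 gal

10.15 kn → 5.22161 m/s
d = v × t = 5.22161 × 5954 = 31089.5 m
11.27 m/cm³ → 1.127×10⁷ m/m³
V = d / (distance per unit fuel) = 31089.5 / 1.127×10⁷ = 0.00275861 m³
In gal: 0.00275861 / 0.00378541 = 0.728748 gal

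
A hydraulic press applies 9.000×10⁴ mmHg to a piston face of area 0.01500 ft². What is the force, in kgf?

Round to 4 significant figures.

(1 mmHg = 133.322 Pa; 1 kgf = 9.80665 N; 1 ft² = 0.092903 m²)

1705 kgf

9.000×10⁴ mmHg × 133.322 = 1.1999×10⁷ Pa
0.01500 ft² × 0.092903 = 0.00139354 m²
F = P × A = 1.1999×10⁷ Pa × 0.00139354 m² = 16721.1 N
16721.1 N ÷ (9.80665 N/kgf) = 1705.08 kgf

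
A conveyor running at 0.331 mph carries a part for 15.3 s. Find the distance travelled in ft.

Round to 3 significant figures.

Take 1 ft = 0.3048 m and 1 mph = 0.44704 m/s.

7.43 ft

0.331 mph × 0.44704 → 0.14797 m/s
d = v × t = 0.14797 m/s × 15.3 s = 2.26394 m
2.26394 m ÷ (0.3048 m/ft) = 7.42762 ft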